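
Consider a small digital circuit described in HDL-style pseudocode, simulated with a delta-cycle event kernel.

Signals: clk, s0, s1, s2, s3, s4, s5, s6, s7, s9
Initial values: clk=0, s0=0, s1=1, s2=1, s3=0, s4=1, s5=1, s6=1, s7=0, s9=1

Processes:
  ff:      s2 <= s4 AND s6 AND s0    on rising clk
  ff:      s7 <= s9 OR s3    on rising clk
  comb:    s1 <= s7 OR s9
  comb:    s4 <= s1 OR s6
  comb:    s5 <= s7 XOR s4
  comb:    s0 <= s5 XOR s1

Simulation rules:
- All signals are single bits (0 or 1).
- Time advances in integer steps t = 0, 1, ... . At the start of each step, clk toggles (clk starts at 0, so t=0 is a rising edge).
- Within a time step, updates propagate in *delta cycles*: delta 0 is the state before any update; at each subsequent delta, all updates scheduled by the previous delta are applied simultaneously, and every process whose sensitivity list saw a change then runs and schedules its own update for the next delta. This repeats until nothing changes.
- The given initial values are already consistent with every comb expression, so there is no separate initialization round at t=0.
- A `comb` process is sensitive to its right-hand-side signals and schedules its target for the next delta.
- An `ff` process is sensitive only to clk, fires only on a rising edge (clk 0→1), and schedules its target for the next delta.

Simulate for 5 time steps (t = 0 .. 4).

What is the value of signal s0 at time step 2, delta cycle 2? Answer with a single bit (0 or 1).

[bits: s3,s1,s5,s6,s9,s4,s7,s2,s0,clk]
t=0: Δ0=0111110100 Δ1=0111110101 Δ2=0111111001 Δ3=0101111001 Δ4=0101111011 | 4Δ
t=1: Δ0=0101111011 Δ1=0101111010 | 1Δ
t=2: Δ0=0101111010 Δ1=0101111011 Δ2=0101111111 | 2Δ
t=3: Δ0=0101111111 Δ1=0101111110 | 1Δ
t=4: Δ0=0101111110 Δ1=0101111111 | 1Δ

1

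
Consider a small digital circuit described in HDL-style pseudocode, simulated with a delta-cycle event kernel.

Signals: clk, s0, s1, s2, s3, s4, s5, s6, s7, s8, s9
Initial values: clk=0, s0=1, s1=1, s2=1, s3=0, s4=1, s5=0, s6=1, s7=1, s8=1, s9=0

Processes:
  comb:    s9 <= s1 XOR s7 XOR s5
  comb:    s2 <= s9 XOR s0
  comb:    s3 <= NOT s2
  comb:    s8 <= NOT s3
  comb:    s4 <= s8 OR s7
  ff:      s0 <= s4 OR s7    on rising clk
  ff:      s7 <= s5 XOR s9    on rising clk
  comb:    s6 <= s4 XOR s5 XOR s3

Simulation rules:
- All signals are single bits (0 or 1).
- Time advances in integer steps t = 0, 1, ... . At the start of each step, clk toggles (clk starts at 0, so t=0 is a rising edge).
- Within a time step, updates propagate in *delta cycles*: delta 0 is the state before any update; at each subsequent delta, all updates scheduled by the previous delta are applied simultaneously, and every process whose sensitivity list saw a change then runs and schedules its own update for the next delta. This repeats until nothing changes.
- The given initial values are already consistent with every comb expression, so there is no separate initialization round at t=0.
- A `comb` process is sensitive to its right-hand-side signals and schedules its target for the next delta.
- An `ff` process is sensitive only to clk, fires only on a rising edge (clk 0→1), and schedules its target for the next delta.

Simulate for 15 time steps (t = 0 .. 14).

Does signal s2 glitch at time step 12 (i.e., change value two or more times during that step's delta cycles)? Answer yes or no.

yes

[bits: s9,s8,s0,s5,s7,clk,s4,s3,s2,s1,s6]
t=0: Δ0=01101010111 Δ1=01101110111 Δ2=01100110111 Δ3=11100110111 Δ4=11100110011 Δ5=11100111011 Δ6=10100111010 Δ7=10100101010 Δ8=10100101011 | 8Δ
t=1: Δ0=10100101011 Δ1=10100001011 | 1Δ
t=2: Δ0=10100001011 Δ1=10100101011 Δ2=10001101011 Δ3=00001111111 Δ4=00001110010 Δ5=01001111011 Δ6=00001111010 | 6Δ
t=3: Δ0=00001111010 Δ1=00001011010 | 1Δ
t=4: Δ0=00001011010 Δ1=00001111010 Δ2=00100111010 Δ3=10100101110 Δ4=10100100011 Δ5=11100101010 Δ6=10100111011 Δ7=10100101010 Δ8=10100101011 | 8Δ
t=5: Δ0=10100101011 Δ1=10100001011 | 1Δ
t=6: Δ0=10100001011 Δ1=10100101011 Δ2=10001101011 Δ3=00001111111 Δ4=00001110010 Δ5=01001111011 Δ6=00001111010 | 6Δ
t=7: Δ0=00001111010 Δ1=00001011010 | 1Δ
t=8: Δ0=00001011010 Δ1=00001111010 Δ2=00100111010 Δ3=10100101110 Δ4=10100100011 Δ5=11100101010 Δ6=10100111011 Δ7=10100101010 Δ8=10100101011 | 8Δ
t=9: Δ0=10100101011 Δ1=10100001011 | 1Δ
t=10: Δ0=10100001011 Δ1=10100101011 Δ2=10001101011 Δ3=00001111111 Δ4=00001110010 Δ5=01001111011 Δ6=00001111010 | 6Δ
t=11: Δ0=00001111010 Δ1=00001011010 | 1Δ
t=12: Δ0=00001011010 Δ1=00001111010 Δ2=00100111010 Δ3=10100101110 Δ4=10100100011 Δ5=11100101010 Δ6=10100111011 Δ7=10100101010 Δ8=10100101011 | 8Δ
t=13: Δ0=10100101011 Δ1=10100001011 | 1Δ
t=14: Δ0=10100001011 Δ1=10100101011 Δ2=10001101011 Δ3=00001111111 Δ4=00001110010 Δ5=01001111011 Δ6=00001111010 | 6Δ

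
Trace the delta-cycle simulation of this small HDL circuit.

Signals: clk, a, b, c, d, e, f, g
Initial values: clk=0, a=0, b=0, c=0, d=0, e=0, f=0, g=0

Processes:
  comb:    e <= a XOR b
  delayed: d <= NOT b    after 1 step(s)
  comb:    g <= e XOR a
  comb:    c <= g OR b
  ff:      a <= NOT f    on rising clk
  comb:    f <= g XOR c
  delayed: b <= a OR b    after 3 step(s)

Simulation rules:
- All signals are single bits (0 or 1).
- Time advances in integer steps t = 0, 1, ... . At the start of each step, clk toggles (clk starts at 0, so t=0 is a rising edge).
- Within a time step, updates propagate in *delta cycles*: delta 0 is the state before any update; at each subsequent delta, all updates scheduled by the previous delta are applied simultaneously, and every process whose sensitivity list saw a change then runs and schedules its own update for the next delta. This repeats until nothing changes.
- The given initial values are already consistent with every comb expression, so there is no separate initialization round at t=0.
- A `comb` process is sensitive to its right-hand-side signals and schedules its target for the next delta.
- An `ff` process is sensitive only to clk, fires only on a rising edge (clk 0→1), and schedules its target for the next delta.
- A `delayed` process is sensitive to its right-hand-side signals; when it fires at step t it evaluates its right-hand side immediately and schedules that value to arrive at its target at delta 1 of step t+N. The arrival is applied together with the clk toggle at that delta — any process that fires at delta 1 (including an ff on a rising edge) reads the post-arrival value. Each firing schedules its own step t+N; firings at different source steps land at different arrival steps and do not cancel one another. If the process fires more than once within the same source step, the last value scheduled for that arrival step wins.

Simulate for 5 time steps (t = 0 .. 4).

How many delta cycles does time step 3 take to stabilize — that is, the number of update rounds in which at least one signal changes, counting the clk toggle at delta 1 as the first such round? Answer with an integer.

t0.Δ0 f=0 g=0 d=0 c=0 a=0 clk=0 e=0 b=0
t0.Δ1 f=0 g=0 d=0 c=0 a=0 clk=1 e=0 b=0
t0.Δ2 f=0 g=0 d=0 c=0 a=1 clk=1 e=0 b=0
t0.Δ3 f=0 g=1 d=0 c=0 a=1 clk=1 e=1 b=0
t0.Δ4 f=1 g=0 d=0 c=1 a=1 clk=1 e=1 b=0
t0.Δ5 f=1 g=0 d=0 c=0 a=1 clk=1 e=1 b=0
t0.Δ6 f=0 g=0 d=0 c=0 a=1 clk=1 e=1 b=0
t1.Δ0 f=0 g=0 d=0 c=0 a=1 clk=1 e=1 b=0
t1.Δ1 f=0 g=0 d=0 c=0 a=1 clk=0 e=1 b=0
t2.Δ0 f=0 g=0 d=0 c=0 a=1 clk=0 e=1 b=0
t2.Δ1 f=0 g=0 d=0 c=0 a=1 clk=1 e=1 b=0
t3.Δ0 f=0 g=0 d=0 c=0 a=1 clk=1 e=1 b=0
t3.Δ1 f=0 g=0 d=0 c=0 a=1 clk=0 e=1 b=1
t3.Δ2 f=0 g=0 d=0 c=1 a=1 clk=0 e=0 b=1
t3.Δ3 f=1 g=1 d=0 c=1 a=1 clk=0 e=0 b=1
t3.Δ4 f=0 g=1 d=0 c=1 a=1 clk=0 e=0 b=1
t4.Δ0 f=0 g=1 d=0 c=1 a=1 clk=0 e=0 b=1
t4.Δ1 f=0 g=1 d=0 c=1 a=1 clk=1 e=0 b=1

4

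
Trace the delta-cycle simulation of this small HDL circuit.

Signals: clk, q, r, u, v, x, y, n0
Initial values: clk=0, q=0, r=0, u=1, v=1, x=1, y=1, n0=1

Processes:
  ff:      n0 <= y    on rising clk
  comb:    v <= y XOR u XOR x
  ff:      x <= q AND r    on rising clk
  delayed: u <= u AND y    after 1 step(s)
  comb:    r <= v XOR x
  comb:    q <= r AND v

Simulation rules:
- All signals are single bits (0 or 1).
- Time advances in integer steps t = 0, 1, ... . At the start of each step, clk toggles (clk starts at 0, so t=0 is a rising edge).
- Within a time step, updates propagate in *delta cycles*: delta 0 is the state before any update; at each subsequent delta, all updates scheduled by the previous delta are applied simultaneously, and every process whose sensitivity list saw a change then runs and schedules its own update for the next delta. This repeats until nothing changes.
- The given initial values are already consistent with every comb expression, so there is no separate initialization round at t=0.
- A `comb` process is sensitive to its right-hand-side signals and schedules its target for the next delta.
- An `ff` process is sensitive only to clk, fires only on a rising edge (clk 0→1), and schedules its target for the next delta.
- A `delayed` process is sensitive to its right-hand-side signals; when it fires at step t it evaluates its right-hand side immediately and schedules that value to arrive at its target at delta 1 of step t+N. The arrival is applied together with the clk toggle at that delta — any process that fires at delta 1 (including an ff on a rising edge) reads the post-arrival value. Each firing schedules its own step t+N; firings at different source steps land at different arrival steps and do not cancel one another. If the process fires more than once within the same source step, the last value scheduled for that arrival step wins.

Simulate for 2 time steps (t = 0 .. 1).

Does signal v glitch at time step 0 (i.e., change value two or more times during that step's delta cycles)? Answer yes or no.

no

[bits: q,u,v,r,y,clk,x,n0]
t=0: Δ0=01101011 Δ1=01101111 Δ2=01101101 Δ3=01011101 Δ4=01001101 | 4Δ
t=1: Δ0=01001101 Δ1=01001001 | 1Δ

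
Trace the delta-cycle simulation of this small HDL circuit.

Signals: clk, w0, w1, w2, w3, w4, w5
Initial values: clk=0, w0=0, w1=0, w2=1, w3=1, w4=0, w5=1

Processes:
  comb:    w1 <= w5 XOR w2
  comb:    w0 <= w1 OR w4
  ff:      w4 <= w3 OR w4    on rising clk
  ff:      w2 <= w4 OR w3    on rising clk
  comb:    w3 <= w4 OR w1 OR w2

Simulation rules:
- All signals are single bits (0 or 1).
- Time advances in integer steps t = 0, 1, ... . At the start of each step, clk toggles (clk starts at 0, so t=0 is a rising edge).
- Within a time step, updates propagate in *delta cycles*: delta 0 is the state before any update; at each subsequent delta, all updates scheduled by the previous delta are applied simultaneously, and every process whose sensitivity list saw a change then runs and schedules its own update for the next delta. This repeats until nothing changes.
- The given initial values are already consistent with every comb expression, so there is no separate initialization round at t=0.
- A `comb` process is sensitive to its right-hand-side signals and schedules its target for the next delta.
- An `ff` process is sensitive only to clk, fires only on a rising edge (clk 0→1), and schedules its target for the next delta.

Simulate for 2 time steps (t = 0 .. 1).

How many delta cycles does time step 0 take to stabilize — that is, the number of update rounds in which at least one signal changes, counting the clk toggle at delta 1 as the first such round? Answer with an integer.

[bits: w4,w5,w3,w0,w2,w1,clk]
t=0: Δ0=0110100 Δ1=0110101 Δ2=1110101 Δ3=1111101 | 3Δ
t=1: Δ0=1111101 Δ1=1111100 | 1Δ

3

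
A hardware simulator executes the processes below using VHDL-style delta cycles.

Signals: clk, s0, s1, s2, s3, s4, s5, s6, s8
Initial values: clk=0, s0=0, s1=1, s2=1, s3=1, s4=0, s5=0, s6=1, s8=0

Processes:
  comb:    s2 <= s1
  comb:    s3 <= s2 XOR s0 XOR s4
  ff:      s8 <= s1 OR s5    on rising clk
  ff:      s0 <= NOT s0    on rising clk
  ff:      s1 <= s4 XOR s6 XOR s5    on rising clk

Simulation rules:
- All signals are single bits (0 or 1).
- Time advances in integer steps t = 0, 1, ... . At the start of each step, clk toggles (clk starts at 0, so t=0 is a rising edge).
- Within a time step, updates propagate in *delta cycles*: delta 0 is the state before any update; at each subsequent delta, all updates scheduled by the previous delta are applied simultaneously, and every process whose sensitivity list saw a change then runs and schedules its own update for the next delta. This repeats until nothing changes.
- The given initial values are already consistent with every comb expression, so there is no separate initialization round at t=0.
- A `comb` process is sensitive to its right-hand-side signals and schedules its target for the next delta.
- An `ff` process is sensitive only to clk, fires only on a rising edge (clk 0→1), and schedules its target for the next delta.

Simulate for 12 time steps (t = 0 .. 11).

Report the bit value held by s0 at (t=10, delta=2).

t0.Δ0 s1=1 clk=0 s8=0 s6=1 s4=0 s2=1 s5=0 s0=0 s3=1
t0.Δ1 s1=1 clk=1 s8=0 s6=1 s4=0 s2=1 s5=0 s0=0 s3=1
t0.Δ2 s1=1 clk=1 s8=1 s6=1 s4=0 s2=1 s5=0 s0=1 s3=1
t0.Δ3 s1=1 clk=1 s8=1 s6=1 s4=0 s2=1 s5=0 s0=1 s3=0
t1.Δ0 s1=1 clk=1 s8=1 s6=1 s4=0 s2=1 s5=0 s0=1 s3=0
t1.Δ1 s1=1 clk=0 s8=1 s6=1 s4=0 s2=1 s5=0 s0=1 s3=0
t2.Δ0 s1=1 clk=0 s8=1 s6=1 s4=0 s2=1 s5=0 s0=1 s3=0
t2.Δ1 s1=1 clk=1 s8=1 s6=1 s4=0 s2=1 s5=0 s0=1 s3=0
t2.Δ2 s1=1 clk=1 s8=1 s6=1 s4=0 s2=1 s5=0 s0=0 s3=0
t2.Δ3 s1=1 clk=1 s8=1 s6=1 s4=0 s2=1 s5=0 s0=0 s3=1
t3.Δ0 s1=1 clk=1 s8=1 s6=1 s4=0 s2=1 s5=0 s0=0 s3=1
t3.Δ1 s1=1 clk=0 s8=1 s6=1 s4=0 s2=1 s5=0 s0=0 s3=1
t4.Δ0 s1=1 clk=0 s8=1 s6=1 s4=0 s2=1 s5=0 s0=0 s3=1
t4.Δ1 s1=1 clk=1 s8=1 s6=1 s4=0 s2=1 s5=0 s0=0 s3=1
t4.Δ2 s1=1 clk=1 s8=1 s6=1 s4=0 s2=1 s5=0 s0=1 s3=1
t4.Δ3 s1=1 clk=1 s8=1 s6=1 s4=0 s2=1 s5=0 s0=1 s3=0
t5.Δ0 s1=1 clk=1 s8=1 s6=1 s4=0 s2=1 s5=0 s0=1 s3=0
t5.Δ1 s1=1 clk=0 s8=1 s6=1 s4=0 s2=1 s5=0 s0=1 s3=0
t6.Δ0 s1=1 clk=0 s8=1 s6=1 s4=0 s2=1 s5=0 s0=1 s3=0
t6.Δ1 s1=1 clk=1 s8=1 s6=1 s4=0 s2=1 s5=0 s0=1 s3=0
t6.Δ2 s1=1 clk=1 s8=1 s6=1 s4=0 s2=1 s5=0 s0=0 s3=0
t6.Δ3 s1=1 clk=1 s8=1 s6=1 s4=0 s2=1 s5=0 s0=0 s3=1
t7.Δ0 s1=1 clk=1 s8=1 s6=1 s4=0 s2=1 s5=0 s0=0 s3=1
t7.Δ1 s1=1 clk=0 s8=1 s6=1 s4=0 s2=1 s5=0 s0=0 s3=1
t8.Δ0 s1=1 clk=0 s8=1 s6=1 s4=0 s2=1 s5=0 s0=0 s3=1
t8.Δ1 s1=1 clk=1 s8=1 s6=1 s4=0 s2=1 s5=0 s0=0 s3=1
t8.Δ2 s1=1 clk=1 s8=1 s6=1 s4=0 s2=1 s5=0 s0=1 s3=1
t8.Δ3 s1=1 clk=1 s8=1 s6=1 s4=0 s2=1 s5=0 s0=1 s3=0
t9.Δ0 s1=1 clk=1 s8=1 s6=1 s4=0 s2=1 s5=0 s0=1 s3=0
t9.Δ1 s1=1 clk=0 s8=1 s6=1 s4=0 s2=1 s5=0 s0=1 s3=0
t10.Δ0 s1=1 clk=0 s8=1 s6=1 s4=0 s2=1 s5=0 s0=1 s3=0
t10.Δ1 s1=1 clk=1 s8=1 s6=1 s4=0 s2=1 s5=0 s0=1 s3=0
t10.Δ2 s1=1 clk=1 s8=1 s6=1 s4=0 s2=1 s5=0 s0=0 s3=0
t10.Δ3 s1=1 clk=1 s8=1 s6=1 s4=0 s2=1 s5=0 s0=0 s3=1
t11.Δ0 s1=1 clk=1 s8=1 s6=1 s4=0 s2=1 s5=0 s0=0 s3=1
t11.Δ1 s1=1 clk=0 s8=1 s6=1 s4=0 s2=1 s5=0 s0=0 s3=1

0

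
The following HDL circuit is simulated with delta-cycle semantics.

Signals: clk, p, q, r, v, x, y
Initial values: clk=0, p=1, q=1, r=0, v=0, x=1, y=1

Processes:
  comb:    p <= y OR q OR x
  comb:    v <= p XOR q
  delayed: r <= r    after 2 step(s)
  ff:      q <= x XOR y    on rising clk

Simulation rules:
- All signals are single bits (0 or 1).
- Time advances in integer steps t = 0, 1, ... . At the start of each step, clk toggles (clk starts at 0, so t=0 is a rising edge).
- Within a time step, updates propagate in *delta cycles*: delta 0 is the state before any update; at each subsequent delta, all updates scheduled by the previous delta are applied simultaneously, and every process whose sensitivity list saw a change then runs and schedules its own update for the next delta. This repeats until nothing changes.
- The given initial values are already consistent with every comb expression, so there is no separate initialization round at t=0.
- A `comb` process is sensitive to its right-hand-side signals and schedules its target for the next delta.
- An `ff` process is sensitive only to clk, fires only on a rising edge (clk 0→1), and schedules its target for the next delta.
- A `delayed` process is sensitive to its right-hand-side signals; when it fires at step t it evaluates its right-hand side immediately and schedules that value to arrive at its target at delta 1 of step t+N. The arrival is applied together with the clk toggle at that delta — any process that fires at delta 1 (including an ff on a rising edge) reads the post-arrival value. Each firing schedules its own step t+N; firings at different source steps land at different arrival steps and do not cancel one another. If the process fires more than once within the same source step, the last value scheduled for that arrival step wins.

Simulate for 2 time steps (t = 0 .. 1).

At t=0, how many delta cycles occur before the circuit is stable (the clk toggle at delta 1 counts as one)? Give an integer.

3

t0.Δ0 q=1 p=1 clk=0 r=0 y=1 x=1 v=0
t0.Δ1 q=1 p=1 clk=1 r=0 y=1 x=1 v=0
t0.Δ2 q=0 p=1 clk=1 r=0 y=1 x=1 v=0
t0.Δ3 q=0 p=1 clk=1 r=0 y=1 x=1 v=1
t1.Δ0 q=0 p=1 clk=1 r=0 y=1 x=1 v=1
t1.Δ1 q=0 p=1 clk=0 r=0 y=1 x=1 v=1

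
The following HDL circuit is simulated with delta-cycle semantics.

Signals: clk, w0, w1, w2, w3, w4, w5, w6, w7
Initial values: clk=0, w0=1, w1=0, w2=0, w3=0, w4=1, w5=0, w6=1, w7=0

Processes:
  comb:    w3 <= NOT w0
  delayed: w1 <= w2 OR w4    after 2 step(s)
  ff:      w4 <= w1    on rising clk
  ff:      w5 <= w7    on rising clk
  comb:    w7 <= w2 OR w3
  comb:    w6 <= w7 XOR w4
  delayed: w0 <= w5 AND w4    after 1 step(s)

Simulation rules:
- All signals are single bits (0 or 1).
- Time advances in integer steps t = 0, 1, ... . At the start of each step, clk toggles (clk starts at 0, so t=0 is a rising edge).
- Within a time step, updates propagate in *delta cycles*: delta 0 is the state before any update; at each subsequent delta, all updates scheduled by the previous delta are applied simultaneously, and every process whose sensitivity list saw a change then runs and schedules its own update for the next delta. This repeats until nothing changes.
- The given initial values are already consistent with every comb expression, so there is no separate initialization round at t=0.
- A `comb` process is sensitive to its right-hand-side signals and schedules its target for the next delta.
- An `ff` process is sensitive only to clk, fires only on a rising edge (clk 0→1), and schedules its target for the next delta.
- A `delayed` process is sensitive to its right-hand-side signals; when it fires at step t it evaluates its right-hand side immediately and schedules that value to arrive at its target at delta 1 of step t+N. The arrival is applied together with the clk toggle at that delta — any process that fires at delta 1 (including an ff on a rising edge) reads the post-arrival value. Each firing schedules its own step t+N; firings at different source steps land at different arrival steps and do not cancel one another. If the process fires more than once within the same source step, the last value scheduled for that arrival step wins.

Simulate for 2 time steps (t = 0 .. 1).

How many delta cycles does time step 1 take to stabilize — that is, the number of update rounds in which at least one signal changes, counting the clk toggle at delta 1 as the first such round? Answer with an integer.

[bits: w1,w5,clk,w4,w7,w6,w0,w3,w2]
t=0: Δ0=000101100 Δ1=001101100 Δ2=001001100 Δ3=001000100 | 3Δ
t=1: Δ0=001000100 Δ1=000000000 Δ2=000000010 Δ3=000010010 Δ4=000011010 | 4Δ

4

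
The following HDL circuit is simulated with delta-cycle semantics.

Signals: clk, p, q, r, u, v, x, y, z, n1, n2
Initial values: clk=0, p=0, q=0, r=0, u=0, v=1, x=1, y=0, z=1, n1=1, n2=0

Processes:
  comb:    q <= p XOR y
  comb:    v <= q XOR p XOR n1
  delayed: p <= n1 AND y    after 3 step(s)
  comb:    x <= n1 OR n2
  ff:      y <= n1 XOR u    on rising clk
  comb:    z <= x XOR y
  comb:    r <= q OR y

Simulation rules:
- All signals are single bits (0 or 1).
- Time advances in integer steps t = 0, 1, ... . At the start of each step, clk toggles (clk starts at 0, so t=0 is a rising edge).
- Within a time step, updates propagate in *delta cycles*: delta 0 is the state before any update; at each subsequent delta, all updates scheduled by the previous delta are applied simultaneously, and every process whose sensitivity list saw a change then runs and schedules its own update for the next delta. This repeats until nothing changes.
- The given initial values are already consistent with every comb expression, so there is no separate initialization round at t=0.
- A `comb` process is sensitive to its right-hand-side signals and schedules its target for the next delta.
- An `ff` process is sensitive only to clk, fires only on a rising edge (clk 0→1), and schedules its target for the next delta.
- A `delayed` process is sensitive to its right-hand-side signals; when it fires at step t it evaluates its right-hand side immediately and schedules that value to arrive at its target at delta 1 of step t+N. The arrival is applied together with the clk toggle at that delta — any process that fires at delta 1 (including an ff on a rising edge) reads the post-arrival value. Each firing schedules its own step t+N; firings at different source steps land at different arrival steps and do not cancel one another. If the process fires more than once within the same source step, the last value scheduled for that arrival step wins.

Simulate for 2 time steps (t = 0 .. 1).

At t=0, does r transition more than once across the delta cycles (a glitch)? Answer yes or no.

[bits: n2,r,v,clk,y,u,p,q,z,x,n1]
t=0: Δ0=00100000111 Δ1=00110000111 Δ2=00111000111 Δ3=01111001011 Δ4=01011001011 | 4Δ
t=1: Δ0=01011001011 Δ1=01001001011 | 1Δ

no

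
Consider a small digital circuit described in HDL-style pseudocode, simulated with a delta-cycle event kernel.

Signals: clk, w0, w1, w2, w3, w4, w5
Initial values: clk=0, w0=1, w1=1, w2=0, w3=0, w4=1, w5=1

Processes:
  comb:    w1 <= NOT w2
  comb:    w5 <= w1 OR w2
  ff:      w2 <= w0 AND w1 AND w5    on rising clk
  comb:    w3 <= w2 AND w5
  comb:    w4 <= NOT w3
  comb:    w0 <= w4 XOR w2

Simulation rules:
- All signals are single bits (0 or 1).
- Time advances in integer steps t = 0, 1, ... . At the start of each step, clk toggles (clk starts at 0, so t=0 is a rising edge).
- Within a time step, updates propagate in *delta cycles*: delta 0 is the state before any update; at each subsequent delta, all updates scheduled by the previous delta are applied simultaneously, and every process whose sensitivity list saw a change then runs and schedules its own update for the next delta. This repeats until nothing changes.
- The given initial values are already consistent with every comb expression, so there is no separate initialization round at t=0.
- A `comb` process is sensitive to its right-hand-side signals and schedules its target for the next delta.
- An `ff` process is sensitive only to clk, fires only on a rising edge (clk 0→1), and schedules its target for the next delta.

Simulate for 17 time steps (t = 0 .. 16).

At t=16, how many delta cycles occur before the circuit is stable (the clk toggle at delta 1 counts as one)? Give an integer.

5

t=0 Δ0: w2=0 w4=1 w5=1 w1=1 w3=0 clk=0 w0=1
  Δ1: clk:0→1
  Δ2: w2:0→1
  Δ3: w1:1→0, w3:0→1, w0:1→0
  Δ4: w4:1→0
  Δ5: w0:0→1
  (5Δ to stable)
t=1 Δ0: w2=1 w4=0 w5=1 w1=0 w3=1 clk=1 w0=1
  Δ1: clk:1→0
  (1Δ to stable)
t=2 Δ0: w2=1 w4=0 w5=1 w1=0 w3=1 clk=0 w0=1
  Δ1: clk:0→1
  Δ2: w2:1→0
  Δ3: w5:1→0, w1:0→1, w3:1→0, w0:1→0
  Δ4: w4:0→1, w5:0→1
  Δ5: w0:0→1
  (5Δ to stable)
t=3 Δ0: w2=0 w4=1 w5=1 w1=1 w3=0 clk=1 w0=1
  Δ1: clk:1→0
  (1Δ to stable)
t=4 Δ0: w2=0 w4=1 w5=1 w1=1 w3=0 clk=0 w0=1
  Δ1: clk:0→1
  Δ2: w2:0→1
  Δ3: w1:1→0, w3:0→1, w0:1→0
  Δ4: w4:1→0
  Δ5: w0:0→1
  (5Δ to stable)
t=5 Δ0: w2=1 w4=0 w5=1 w1=0 w3=1 clk=1 w0=1
  Δ1: clk:1→0
  (1Δ to stable)
t=6 Δ0: w2=1 w4=0 w5=1 w1=0 w3=1 clk=0 w0=1
  Δ1: clk:0→1
  Δ2: w2:1→0
  Δ3: w5:1→0, w1:0→1, w3:1→0, w0:1→0
  Δ4: w4:0→1, w5:0→1
  Δ5: w0:0→1
  (5Δ to stable)
t=7 Δ0: w2=0 w4=1 w5=1 w1=1 w3=0 clk=1 w0=1
  Δ1: clk:1→0
  (1Δ to stable)
t=8 Δ0: w2=0 w4=1 w5=1 w1=1 w3=0 clk=0 w0=1
  Δ1: clk:0→1
  Δ2: w2:0→1
  Δ3: w1:1→0, w3:0→1, w0:1→0
  Δ4: w4:1→0
  Δ5: w0:0→1
  (5Δ to stable)
t=9 Δ0: w2=1 w4=0 w5=1 w1=0 w3=1 clk=1 w0=1
  Δ1: clk:1→0
  (1Δ to stable)
t=10 Δ0: w2=1 w4=0 w5=1 w1=0 w3=1 clk=0 w0=1
  Δ1: clk:0→1
  Δ2: w2:1→0
  Δ3: w5:1→0, w1:0→1, w3:1→0, w0:1→0
  Δ4: w4:0→1, w5:0→1
  Δ5: w0:0→1
  (5Δ to stable)
t=11 Δ0: w2=0 w4=1 w5=1 w1=1 w3=0 clk=1 w0=1
  Δ1: clk:1→0
  (1Δ to stable)
t=12 Δ0: w2=0 w4=1 w5=1 w1=1 w3=0 clk=0 w0=1
  Δ1: clk:0→1
  Δ2: w2:0→1
  Δ3: w1:1→0, w3:0→1, w0:1→0
  Δ4: w4:1→0
  Δ5: w0:0→1
  (5Δ to stable)
t=13 Δ0: w2=1 w4=0 w5=1 w1=0 w3=1 clk=1 w0=1
  Δ1: clk:1→0
  (1Δ to stable)
t=14 Δ0: w2=1 w4=0 w5=1 w1=0 w3=1 clk=0 w0=1
  Δ1: clk:0→1
  Δ2: w2:1→0
  Δ3: w5:1→0, w1:0→1, w3:1→0, w0:1→0
  Δ4: w4:0→1, w5:0→1
  Δ5: w0:0→1
  (5Δ to stable)
t=15 Δ0: w2=0 w4=1 w5=1 w1=1 w3=0 clk=1 w0=1
  Δ1: clk:1→0
  (1Δ to stable)
t=16 Δ0: w2=0 w4=1 w5=1 w1=1 w3=0 clk=0 w0=1
  Δ1: clk:0→1
  Δ2: w2:0→1
  Δ3: w1:1→0, w3:0→1, w0:1→0
  Δ4: w4:1→0
  Δ5: w0:0→1
  (5Δ to stable)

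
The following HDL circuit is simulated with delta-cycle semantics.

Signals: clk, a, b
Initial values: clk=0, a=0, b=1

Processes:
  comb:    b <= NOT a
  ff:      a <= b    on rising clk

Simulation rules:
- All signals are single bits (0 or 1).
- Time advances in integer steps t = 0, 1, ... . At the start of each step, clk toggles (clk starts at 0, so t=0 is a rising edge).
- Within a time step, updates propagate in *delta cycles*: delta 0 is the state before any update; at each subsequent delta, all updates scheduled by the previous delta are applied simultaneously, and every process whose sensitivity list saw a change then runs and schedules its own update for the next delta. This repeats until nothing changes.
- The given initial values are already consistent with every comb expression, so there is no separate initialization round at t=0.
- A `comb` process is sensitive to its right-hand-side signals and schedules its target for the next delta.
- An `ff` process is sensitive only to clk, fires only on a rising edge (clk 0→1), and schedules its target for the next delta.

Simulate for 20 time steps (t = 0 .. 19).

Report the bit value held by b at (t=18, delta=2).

0

t0.Δ0 b=1 clk=0 a=0
t0.Δ1 b=1 clk=1 a=0
t0.Δ2 b=1 clk=1 a=1
t0.Δ3 b=0 clk=1 a=1
t1.Δ0 b=0 clk=1 a=1
t1.Δ1 b=0 clk=0 a=1
t2.Δ0 b=0 clk=0 a=1
t2.Δ1 b=0 clk=1 a=1
t2.Δ2 b=0 clk=1 a=0
t2.Δ3 b=1 clk=1 a=0
t3.Δ0 b=1 clk=1 a=0
t3.Δ1 b=1 clk=0 a=0
t4.Δ0 b=1 clk=0 a=0
t4.Δ1 b=1 clk=1 a=0
t4.Δ2 b=1 clk=1 a=1
t4.Δ3 b=0 clk=1 a=1
t5.Δ0 b=0 clk=1 a=1
t5.Δ1 b=0 clk=0 a=1
t6.Δ0 b=0 clk=0 a=1
t6.Δ1 b=0 clk=1 a=1
t6.Δ2 b=0 clk=1 a=0
t6.Δ3 b=1 clk=1 a=0
t7.Δ0 b=1 clk=1 a=0
t7.Δ1 b=1 clk=0 a=0
t8.Δ0 b=1 clk=0 a=0
t8.Δ1 b=1 clk=1 a=0
t8.Δ2 b=1 clk=1 a=1
t8.Δ3 b=0 clk=1 a=1
t9.Δ0 b=0 clk=1 a=1
t9.Δ1 b=0 clk=0 a=1
t10.Δ0 b=0 clk=0 a=1
t10.Δ1 b=0 clk=1 a=1
t10.Δ2 b=0 clk=1 a=0
t10.Δ3 b=1 clk=1 a=0
t11.Δ0 b=1 clk=1 a=0
t11.Δ1 b=1 clk=0 a=0
t12.Δ0 b=1 clk=0 a=0
t12.Δ1 b=1 clk=1 a=0
t12.Δ2 b=1 clk=1 a=1
t12.Δ3 b=0 clk=1 a=1
t13.Δ0 b=0 clk=1 a=1
t13.Δ1 b=0 clk=0 a=1
t14.Δ0 b=0 clk=0 a=1
t14.Δ1 b=0 clk=1 a=1
t14.Δ2 b=0 clk=1 a=0
t14.Δ3 b=1 clk=1 a=0
t15.Δ0 b=1 clk=1 a=0
t15.Δ1 b=1 clk=0 a=0
t16.Δ0 b=1 clk=0 a=0
t16.Δ1 b=1 clk=1 a=0
t16.Δ2 b=1 clk=1 a=1
t16.Δ3 b=0 clk=1 a=1
t17.Δ0 b=0 clk=1 a=1
t17.Δ1 b=0 clk=0 a=1
t18.Δ0 b=0 clk=0 a=1
t18.Δ1 b=0 clk=1 a=1
t18.Δ2 b=0 clk=1 a=0
t18.Δ3 b=1 clk=1 a=0
t19.Δ0 b=1 clk=1 a=0
t19.Δ1 b=1 clk=0 a=0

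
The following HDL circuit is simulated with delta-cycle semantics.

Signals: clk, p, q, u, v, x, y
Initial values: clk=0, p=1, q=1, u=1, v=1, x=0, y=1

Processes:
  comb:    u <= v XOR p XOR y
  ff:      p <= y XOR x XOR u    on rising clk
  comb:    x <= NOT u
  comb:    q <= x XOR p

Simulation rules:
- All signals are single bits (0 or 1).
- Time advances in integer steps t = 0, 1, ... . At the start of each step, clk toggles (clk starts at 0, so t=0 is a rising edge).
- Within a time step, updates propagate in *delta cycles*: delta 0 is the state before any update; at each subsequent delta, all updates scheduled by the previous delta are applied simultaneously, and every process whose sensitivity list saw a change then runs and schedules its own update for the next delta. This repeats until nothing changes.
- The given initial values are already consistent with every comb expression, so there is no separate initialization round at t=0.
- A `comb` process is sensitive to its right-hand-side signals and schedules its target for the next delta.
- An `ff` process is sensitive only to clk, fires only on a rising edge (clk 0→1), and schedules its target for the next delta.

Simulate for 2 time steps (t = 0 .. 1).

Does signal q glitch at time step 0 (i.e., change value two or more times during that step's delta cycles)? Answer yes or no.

yes

t0.Δ0 v=1 q=1 clk=0 p=1 x=0 u=1 y=1
t0.Δ1 v=1 q=1 clk=1 p=1 x=0 u=1 y=1
t0.Δ2 v=1 q=1 clk=1 p=0 x=0 u=1 y=1
t0.Δ3 v=1 q=0 clk=1 p=0 x=0 u=0 y=1
t0.Δ4 v=1 q=0 clk=1 p=0 x=1 u=0 y=1
t0.Δ5 v=1 q=1 clk=1 p=0 x=1 u=0 y=1
t1.Δ0 v=1 q=1 clk=1 p=0 x=1 u=0 y=1
t1.Δ1 v=1 q=1 clk=0 p=0 x=1 u=0 y=1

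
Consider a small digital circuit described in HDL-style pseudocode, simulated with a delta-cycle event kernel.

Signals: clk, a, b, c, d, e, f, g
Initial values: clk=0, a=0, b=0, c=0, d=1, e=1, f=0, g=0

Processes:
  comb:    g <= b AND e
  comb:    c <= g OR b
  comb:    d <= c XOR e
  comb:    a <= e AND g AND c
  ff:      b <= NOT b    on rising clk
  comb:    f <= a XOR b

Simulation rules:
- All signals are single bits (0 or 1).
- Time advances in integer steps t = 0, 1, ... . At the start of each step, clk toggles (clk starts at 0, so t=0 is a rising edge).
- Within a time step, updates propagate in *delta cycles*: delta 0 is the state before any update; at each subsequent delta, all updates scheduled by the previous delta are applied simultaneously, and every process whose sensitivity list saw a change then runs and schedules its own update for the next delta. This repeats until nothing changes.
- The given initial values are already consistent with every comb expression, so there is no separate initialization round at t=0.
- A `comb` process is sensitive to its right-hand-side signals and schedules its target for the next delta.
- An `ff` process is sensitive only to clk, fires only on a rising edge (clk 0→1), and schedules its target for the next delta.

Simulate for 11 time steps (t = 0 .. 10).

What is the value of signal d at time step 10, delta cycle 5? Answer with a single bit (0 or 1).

t=0 Δ0: g=0 c=0 clk=0 a=0 e=1 b=0 d=1 f=0
  Δ1: clk:0→1
  Δ2: b:0→1
  Δ3: g:0→1, c:0→1, f:0→1
  Δ4: a:0→1, d:1→0
  Δ5: f:1→0
  (5Δ to stable)
t=1 Δ0: g=1 c=1 clk=1 a=1 e=1 b=1 d=0 f=0
  Δ1: clk:1→0
  (1Δ to stable)
t=2 Δ0: g=1 c=1 clk=0 a=1 e=1 b=1 d=0 f=0
  Δ1: clk:0→1
  Δ2: b:1→0
  Δ3: g:1→0, f:0→1
  Δ4: c:1→0, a:1→0
  Δ5: d:0→1, f:1→0
  (5Δ to stable)
t=3 Δ0: g=0 c=0 clk=1 a=0 e=1 b=0 d=1 f=0
  Δ1: clk:1→0
  (1Δ to stable)
t=4 Δ0: g=0 c=0 clk=0 a=0 e=1 b=0 d=1 f=0
  Δ1: clk:0→1
  Δ2: b:0→1
  Δ3: g:0→1, c:0→1, f:0→1
  Δ4: a:0→1, d:1→0
  Δ5: f:1→0
  (5Δ to stable)
t=5 Δ0: g=1 c=1 clk=1 a=1 e=1 b=1 d=0 f=0
  Δ1: clk:1→0
  (1Δ to stable)
t=6 Δ0: g=1 c=1 clk=0 a=1 e=1 b=1 d=0 f=0
  Δ1: clk:0→1
  Δ2: b:1→0
  Δ3: g:1→0, f:0→1
  Δ4: c:1→0, a:1→0
  Δ5: d:0→1, f:1→0
  (5Δ to stable)
t=7 Δ0: g=0 c=0 clk=1 a=0 e=1 b=0 d=1 f=0
  Δ1: clk:1→0
  (1Δ to stable)
t=8 Δ0: g=0 c=0 clk=0 a=0 e=1 b=0 d=1 f=0
  Δ1: clk:0→1
  Δ2: b:0→1
  Δ3: g:0→1, c:0→1, f:0→1
  Δ4: a:0→1, d:1→0
  Δ5: f:1→0
  (5Δ to stable)
t=9 Δ0: g=1 c=1 clk=1 a=1 e=1 b=1 d=0 f=0
  Δ1: clk:1→0
  (1Δ to stable)
t=10 Δ0: g=1 c=1 clk=0 a=1 e=1 b=1 d=0 f=0
  Δ1: clk:0→1
  Δ2: b:1→0
  Δ3: g:1→0, f:0→1
  Δ4: c:1→0, a:1→0
  Δ5: d:0→1, f:1→0
  (5Δ to stable)

1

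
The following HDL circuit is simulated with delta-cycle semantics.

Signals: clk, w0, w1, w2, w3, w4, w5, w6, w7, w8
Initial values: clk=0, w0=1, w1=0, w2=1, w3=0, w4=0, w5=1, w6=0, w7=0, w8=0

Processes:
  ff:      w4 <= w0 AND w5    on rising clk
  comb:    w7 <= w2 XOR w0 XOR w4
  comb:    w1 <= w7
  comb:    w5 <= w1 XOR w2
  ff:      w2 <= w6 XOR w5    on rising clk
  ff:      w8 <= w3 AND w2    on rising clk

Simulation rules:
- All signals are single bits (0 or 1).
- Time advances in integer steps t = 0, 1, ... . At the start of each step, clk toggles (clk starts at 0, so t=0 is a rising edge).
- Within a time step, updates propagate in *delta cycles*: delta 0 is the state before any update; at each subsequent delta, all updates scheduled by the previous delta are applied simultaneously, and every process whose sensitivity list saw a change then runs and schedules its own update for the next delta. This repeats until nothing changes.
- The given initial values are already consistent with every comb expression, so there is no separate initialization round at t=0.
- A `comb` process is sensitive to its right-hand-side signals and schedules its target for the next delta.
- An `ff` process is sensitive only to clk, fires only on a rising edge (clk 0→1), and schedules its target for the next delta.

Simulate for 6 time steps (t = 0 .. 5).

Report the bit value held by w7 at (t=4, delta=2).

[bits: w1,w6,w4,clk,w7,w0,w3,w2,w5,w8]
t=0: Δ0=0000010110 Δ1=0001010110 Δ2=0011010110 Δ3=0011110110 Δ4=1011110110 Δ5=1011110100 | 5Δ
t=1: Δ0=1011110100 Δ1=1010110100 | 1Δ
t=2: Δ0=1010110100 Δ1=1011110100 Δ2=1001110000 Δ3=1001110010 | 3Δ
t=3: Δ0=1001110010 Δ1=1000110010 | 1Δ
t=4: Δ0=1000110010 Δ1=1001110010 Δ2=1011110110 Δ3=1011110100 | 3Δ
t=5: Δ0=1011110100 Δ1=1010110100 | 1Δ

1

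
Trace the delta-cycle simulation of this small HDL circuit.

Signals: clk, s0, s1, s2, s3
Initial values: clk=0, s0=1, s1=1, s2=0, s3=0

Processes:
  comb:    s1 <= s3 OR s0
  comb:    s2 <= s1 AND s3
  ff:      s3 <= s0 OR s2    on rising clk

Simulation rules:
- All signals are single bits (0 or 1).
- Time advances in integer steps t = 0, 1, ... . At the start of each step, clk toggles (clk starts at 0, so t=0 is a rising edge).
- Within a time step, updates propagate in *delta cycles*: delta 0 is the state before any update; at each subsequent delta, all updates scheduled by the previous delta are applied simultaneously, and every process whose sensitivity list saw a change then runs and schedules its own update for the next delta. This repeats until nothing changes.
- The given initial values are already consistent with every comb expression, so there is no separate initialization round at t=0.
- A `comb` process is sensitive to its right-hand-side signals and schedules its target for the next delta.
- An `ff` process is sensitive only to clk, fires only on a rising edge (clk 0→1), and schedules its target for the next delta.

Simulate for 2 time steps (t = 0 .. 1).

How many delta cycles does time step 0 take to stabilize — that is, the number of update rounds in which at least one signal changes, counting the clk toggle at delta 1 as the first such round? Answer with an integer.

t0.Δ0 s1=1 s3=0 s0=1 clk=0 s2=0
t0.Δ1 s1=1 s3=0 s0=1 clk=1 s2=0
t0.Δ2 s1=1 s3=1 s0=1 clk=1 s2=0
t0.Δ3 s1=1 s3=1 s0=1 clk=1 s2=1
t1.Δ0 s1=1 s3=1 s0=1 clk=1 s2=1
t1.Δ1 s1=1 s3=1 s0=1 clk=0 s2=1

3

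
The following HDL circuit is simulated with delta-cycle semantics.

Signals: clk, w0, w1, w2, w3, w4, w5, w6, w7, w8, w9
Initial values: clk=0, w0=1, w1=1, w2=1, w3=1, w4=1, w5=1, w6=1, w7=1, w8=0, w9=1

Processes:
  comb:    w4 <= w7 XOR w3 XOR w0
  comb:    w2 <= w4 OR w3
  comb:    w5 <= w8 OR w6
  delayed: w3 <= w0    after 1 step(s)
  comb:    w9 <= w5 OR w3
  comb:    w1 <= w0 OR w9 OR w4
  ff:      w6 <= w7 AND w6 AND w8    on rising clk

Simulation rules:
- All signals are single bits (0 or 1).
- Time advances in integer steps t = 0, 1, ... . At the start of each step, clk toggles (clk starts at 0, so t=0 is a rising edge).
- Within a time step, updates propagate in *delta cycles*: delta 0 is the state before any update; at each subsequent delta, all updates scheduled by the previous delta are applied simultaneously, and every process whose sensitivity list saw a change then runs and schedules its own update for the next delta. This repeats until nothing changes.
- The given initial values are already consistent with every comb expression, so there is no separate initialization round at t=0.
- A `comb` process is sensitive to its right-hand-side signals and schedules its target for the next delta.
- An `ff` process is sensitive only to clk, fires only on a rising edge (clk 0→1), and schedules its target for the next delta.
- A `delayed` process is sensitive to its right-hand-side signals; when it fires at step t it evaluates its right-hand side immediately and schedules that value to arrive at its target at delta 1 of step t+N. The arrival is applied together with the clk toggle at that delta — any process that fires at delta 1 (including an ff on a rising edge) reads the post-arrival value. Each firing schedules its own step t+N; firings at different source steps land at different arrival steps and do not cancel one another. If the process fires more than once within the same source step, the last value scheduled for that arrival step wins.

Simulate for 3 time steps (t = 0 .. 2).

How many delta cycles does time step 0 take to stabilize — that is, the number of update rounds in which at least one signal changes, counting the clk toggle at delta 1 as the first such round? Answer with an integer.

t=0 Δ0: w3=1 w5=1 w2=1 w0=1 clk=0 w1=1 w6=1 w9=1 w8=0 w7=1 w4=1
  Δ1: clk:0→1
  Δ2: w6:1→0
  Δ3: w5:1→0
  (3Δ to stable)
t=1 Δ0: w3=1 w5=0 w2=1 w0=1 clk=1 w1=1 w6=0 w9=1 w8=0 w7=1 w4=1
  Δ1: clk:1→0
  (1Δ to stable)
t=2 Δ0: w3=1 w5=0 w2=1 w0=1 clk=0 w1=1 w6=0 w9=1 w8=0 w7=1 w4=1
  Δ1: clk:0→1
  (1Δ to stable)

3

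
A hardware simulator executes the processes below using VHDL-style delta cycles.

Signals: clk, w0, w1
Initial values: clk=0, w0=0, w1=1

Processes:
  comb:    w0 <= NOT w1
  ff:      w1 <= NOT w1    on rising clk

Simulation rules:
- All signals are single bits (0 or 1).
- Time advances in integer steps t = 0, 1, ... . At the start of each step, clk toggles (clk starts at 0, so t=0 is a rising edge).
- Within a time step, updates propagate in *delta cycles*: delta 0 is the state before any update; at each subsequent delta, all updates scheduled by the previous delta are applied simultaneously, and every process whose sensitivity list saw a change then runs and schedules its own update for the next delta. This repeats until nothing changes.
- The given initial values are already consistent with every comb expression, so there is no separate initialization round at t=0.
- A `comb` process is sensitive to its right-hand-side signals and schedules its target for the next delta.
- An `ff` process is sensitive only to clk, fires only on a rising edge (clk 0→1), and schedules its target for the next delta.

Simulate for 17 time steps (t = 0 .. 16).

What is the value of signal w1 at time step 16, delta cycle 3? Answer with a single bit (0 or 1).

0

t0.Δ0 w0=0 clk=0 w1=1
t0.Δ1 w0=0 clk=1 w1=1
t0.Δ2 w0=0 clk=1 w1=0
t0.Δ3 w0=1 clk=1 w1=0
t1.Δ0 w0=1 clk=1 w1=0
t1.Δ1 w0=1 clk=0 w1=0
t2.Δ0 w0=1 clk=0 w1=0
t2.Δ1 w0=1 clk=1 w1=0
t2.Δ2 w0=1 clk=1 w1=1
t2.Δ3 w0=0 clk=1 w1=1
t3.Δ0 w0=0 clk=1 w1=1
t3.Δ1 w0=0 clk=0 w1=1
t4.Δ0 w0=0 clk=0 w1=1
t4.Δ1 w0=0 clk=1 w1=1
t4.Δ2 w0=0 clk=1 w1=0
t4.Δ3 w0=1 clk=1 w1=0
t5.Δ0 w0=1 clk=1 w1=0
t5.Δ1 w0=1 clk=0 w1=0
t6.Δ0 w0=1 clk=0 w1=0
t6.Δ1 w0=1 clk=1 w1=0
t6.Δ2 w0=1 clk=1 w1=1
t6.Δ3 w0=0 clk=1 w1=1
t7.Δ0 w0=0 clk=1 w1=1
t7.Δ1 w0=0 clk=0 w1=1
t8.Δ0 w0=0 clk=0 w1=1
t8.Δ1 w0=0 clk=1 w1=1
t8.Δ2 w0=0 clk=1 w1=0
t8.Δ3 w0=1 clk=1 w1=0
t9.Δ0 w0=1 clk=1 w1=0
t9.Δ1 w0=1 clk=0 w1=0
t10.Δ0 w0=1 clk=0 w1=0
t10.Δ1 w0=1 clk=1 w1=0
t10.Δ2 w0=1 clk=1 w1=1
t10.Δ3 w0=0 clk=1 w1=1
t11.Δ0 w0=0 clk=1 w1=1
t11.Δ1 w0=0 clk=0 w1=1
t12.Δ0 w0=0 clk=0 w1=1
t12.Δ1 w0=0 clk=1 w1=1
t12.Δ2 w0=0 clk=1 w1=0
t12.Δ3 w0=1 clk=1 w1=0
t13.Δ0 w0=1 clk=1 w1=0
t13.Δ1 w0=1 clk=0 w1=0
t14.Δ0 w0=1 clk=0 w1=0
t14.Δ1 w0=1 clk=1 w1=0
t14.Δ2 w0=1 clk=1 w1=1
t14.Δ3 w0=0 clk=1 w1=1
t15.Δ0 w0=0 clk=1 w1=1
t15.Δ1 w0=0 clk=0 w1=1
t16.Δ0 w0=0 clk=0 w1=1
t16.Δ1 w0=0 clk=1 w1=1
t16.Δ2 w0=0 clk=1 w1=0
t16.Δ3 w0=1 clk=1 w1=0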